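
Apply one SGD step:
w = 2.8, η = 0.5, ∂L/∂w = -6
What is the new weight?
w_new = 5.8

w_new = w - η·∂L/∂w = 2.8 - 0.5×(-6) = 2.8 - (-3) = 5.8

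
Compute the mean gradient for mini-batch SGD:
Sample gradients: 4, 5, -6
Average gradient = 1

Average = (1/3)(4 + 5 + -6) = 3/3 = 1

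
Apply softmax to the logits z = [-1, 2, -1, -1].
p = [0.0433, 0.87, 0.0433, 0.0433]

exp(z) = [0.3679, 7.389, 0.3679, 0.3679]
Sum = 8.493
p = [0.0433, 0.87, 0.0433, 0.0433]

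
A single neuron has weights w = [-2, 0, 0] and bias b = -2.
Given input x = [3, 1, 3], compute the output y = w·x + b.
y = -8

y = (-2)(3) + (0)(1) + (0)(3) + -2 = -8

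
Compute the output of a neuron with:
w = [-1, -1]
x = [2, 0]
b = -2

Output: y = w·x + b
y = -4

y = (-1)(2) + (-1)(0) + -2 = -4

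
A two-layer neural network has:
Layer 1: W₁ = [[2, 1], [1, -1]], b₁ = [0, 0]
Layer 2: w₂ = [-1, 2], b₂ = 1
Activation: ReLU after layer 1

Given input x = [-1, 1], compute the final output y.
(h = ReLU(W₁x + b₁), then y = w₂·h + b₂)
y = 1

Layer 1 pre-activation: z₁ = [-1, -2]
After ReLU: h = [0, 0]
Layer 2 output: y = -1×0 + 2×0 + 1 = 1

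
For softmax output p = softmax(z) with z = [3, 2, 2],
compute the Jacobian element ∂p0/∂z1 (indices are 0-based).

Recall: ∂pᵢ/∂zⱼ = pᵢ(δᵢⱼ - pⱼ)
∂p0/∂z1 = -0.1221

p = softmax(z) = [0.5761, 0.2119, 0.2119]
p0 = 0.5761, p1 = 0.2119

∂p0/∂z1 = -p0 × p1 = -0.5761 × 0.2119 = -0.1221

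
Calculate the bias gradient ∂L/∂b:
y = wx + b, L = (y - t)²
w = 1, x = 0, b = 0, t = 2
∂L/∂b = -4

y = wx + b = (1)(0) + 0 = 0
∂L/∂y = 2(y - t) = 2(0 - 2) = -4
∂y/∂b = 1
∂L/∂b = ∂L/∂y · ∂y/∂b = -4 × 1 = -4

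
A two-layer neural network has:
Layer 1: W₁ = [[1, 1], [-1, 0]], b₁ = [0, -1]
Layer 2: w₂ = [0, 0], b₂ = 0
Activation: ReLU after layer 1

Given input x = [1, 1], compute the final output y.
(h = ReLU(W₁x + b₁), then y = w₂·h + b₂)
y = 0

Layer 1 pre-activation: z₁ = [2, -2]
After ReLU: h = [2, 0]
Layer 2 output: y = 0×2 + 0×0 + 0 = 0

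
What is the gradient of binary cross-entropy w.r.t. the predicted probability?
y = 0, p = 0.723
∂L/∂p = 3.61

∂L/∂p = -y/p + (1-y)/(1-p) = 0 + 1/0.277 = 3.61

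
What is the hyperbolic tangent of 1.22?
0.8397

tanh(1.22) = (e^(1.22) - e^(-1.22))/(e^(1.22) + e^(-1.22)) = 0.8397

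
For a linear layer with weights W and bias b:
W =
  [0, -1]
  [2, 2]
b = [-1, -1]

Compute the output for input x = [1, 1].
y = [-2, 3]

Wx = [0×1 + -1×1, 2×1 + 2×1]
   = [-1, 4]
y = Wx + b = [-1 + -1, 4 + -1] = [-2, 3]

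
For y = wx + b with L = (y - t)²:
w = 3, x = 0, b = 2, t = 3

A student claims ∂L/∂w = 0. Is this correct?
Correct

y = (3)(0) + 2 = 2
∂L/∂y = 2(y - t) = 2(2 - 3) = -2
∂y/∂w = x = 0
∂L/∂w = -2 × 0 = 0

Claimed value: 0
Correct: The correct gradient is 0.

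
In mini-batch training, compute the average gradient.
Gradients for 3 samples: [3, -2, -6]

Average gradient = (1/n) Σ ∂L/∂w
Average gradient = -1.667

Average = (1/3)(3 + -2 + -6) = -5/3 = -1.667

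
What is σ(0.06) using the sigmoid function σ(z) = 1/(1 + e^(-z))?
0.515

sigmoid(0.06) = 1/(1 + e^(-0.06)) = 1/(1 + 0.9418) = 0.515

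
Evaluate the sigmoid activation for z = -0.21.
0.4477

sigmoid(-0.21) = 1/(1 + e^(0.21)) = 1/(1 + 1.234) = 0.4477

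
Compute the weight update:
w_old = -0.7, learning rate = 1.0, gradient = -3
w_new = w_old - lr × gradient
w_new = 2.3

w_new = w - η·∂L/∂w = -0.7 - 1.0×(-3) = -0.7 - (-3) = 2.3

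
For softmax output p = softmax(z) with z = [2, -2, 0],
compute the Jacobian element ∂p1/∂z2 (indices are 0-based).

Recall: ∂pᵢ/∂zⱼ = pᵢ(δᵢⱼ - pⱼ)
∂p1/∂z2 = -0.001862

p = softmax(z) = [0.8668, 0.01588, 0.1173]
p1 = 0.01588, p2 = 0.1173

∂p1/∂z2 = -p1 × p2 = -0.01588 × 0.1173 = -0.001862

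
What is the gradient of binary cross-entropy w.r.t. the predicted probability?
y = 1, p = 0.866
∂L/∂p = -1.155

∂L/∂p = -y/p + (1-y)/(1-p) = -1/0.866 + 0 = -1.155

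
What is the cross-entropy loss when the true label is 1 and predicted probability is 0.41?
L = 0.8916

L = -1·log(0.41) - 0·log(0.59) = -log(0.41) = 0.8916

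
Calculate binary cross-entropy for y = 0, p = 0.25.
L = 0.2877

L = -0·log(0.25) - 1·log(0.75) = -log(0.75) = 0.2877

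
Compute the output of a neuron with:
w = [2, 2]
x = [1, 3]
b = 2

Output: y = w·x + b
y = 10

y = (2)(1) + (2)(3) + 2 = 10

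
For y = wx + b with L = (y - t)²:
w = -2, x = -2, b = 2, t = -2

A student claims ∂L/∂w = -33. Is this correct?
Incorrect

y = (-2)(-2) + 2 = 6
∂L/∂y = 2(y - t) = 2(6 - -2) = 16
∂y/∂w = x = -2
∂L/∂w = 16 × -2 = -32

Claimed value: -33
Incorrect: The correct gradient is -32.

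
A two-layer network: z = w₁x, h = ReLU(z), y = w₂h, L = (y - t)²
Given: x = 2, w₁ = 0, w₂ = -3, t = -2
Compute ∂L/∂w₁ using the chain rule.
∂L/∂w₁ = 0

Forward pass:
z = w₁x = 0×2 = 0
h = ReLU(0) = 0
y = w₂h = -3×0 = 0

Backward pass:
∂L/∂y = 2(y - t) = 2(0 - -2) = 4
∂y/∂h = w₂ = -3
∂h/∂z = 0 (ReLU derivative)
∂z/∂w₁ = x = 2

∂L/∂w₁ = 4 × -3 × 0 × 2 = 0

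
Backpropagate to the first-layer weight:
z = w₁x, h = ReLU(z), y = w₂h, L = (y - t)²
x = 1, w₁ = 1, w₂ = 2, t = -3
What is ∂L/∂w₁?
∂L/∂w₁ = 20

Forward pass:
z = w₁x = 1×1 = 1
h = ReLU(1) = 1
y = w₂h = 2×1 = 2

Backward pass:
∂L/∂y = 2(y - t) = 2(2 - -3) = 10
∂y/∂h = w₂ = 2
∂h/∂z = 1 (ReLU derivative)
∂z/∂w₁ = x = 1

∂L/∂w₁ = 10 × 2 × 1 × 1 = 20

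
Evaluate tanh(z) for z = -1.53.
-0.9104

tanh(-1.53) = (e^(-1.53) - e^(1.53))/(e^(-1.53) + e^(1.53)) = -0.9104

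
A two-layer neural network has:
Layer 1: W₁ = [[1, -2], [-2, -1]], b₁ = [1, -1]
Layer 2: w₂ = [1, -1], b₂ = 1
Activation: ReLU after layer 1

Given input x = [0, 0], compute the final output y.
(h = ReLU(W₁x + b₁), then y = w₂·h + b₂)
y = 2

Layer 1 pre-activation: z₁ = [1, -1]
After ReLU: h = [1, 0]
Layer 2 output: y = 1×1 + -1×0 + 1 = 2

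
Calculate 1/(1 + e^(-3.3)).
0.9644

sigmoid(3.3) = 1/(1 + e^(-3.3)) = 1/(1 + 0.03688) = 0.9644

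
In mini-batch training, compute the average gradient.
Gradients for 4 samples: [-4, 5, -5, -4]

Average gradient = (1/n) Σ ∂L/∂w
Average gradient = -2

Average = (1/4)(-4 + 5 + -5 + -4) = -8/4 = -2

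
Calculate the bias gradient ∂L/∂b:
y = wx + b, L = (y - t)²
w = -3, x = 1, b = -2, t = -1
∂L/∂b = -8

y = wx + b = (-3)(1) + -2 = -5
∂L/∂y = 2(y - t) = 2(-5 - -1) = -8
∂y/∂b = 1
∂L/∂b = ∂L/∂y · ∂y/∂b = -8 × 1 = -8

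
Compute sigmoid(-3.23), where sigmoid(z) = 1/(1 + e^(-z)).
0.03805

sigmoid(-3.23) = 1/(1 + e^(3.23)) = 1/(1 + 25.28) = 0.03805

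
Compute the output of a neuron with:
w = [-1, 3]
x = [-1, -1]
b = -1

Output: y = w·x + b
y = -3

y = (-1)(-1) + (3)(-1) + -1 = -3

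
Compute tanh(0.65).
0.5717

tanh(0.65) = (e^(0.65) - e^(-0.65))/(e^(0.65) + e^(-0.65)) = 0.5717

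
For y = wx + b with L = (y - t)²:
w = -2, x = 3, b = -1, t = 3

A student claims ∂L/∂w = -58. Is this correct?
Incorrect

y = (-2)(3) + -1 = -7
∂L/∂y = 2(y - t) = 2(-7 - 3) = -20
∂y/∂w = x = 3
∂L/∂w = -20 × 3 = -60

Claimed value: -58
Incorrect: The correct gradient is -60.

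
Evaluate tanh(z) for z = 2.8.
0.9926

tanh(2.8) = (e^(2.8) - e^(-2.8))/(e^(2.8) + e^(-2.8)) = 0.9926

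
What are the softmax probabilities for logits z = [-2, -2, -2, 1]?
p = [0.0433, 0.0433, 0.0433, 0.87]

exp(z) = [0.1353, 0.1353, 0.1353, 2.718]
Sum = 3.124
p = [0.0433, 0.0433, 0.0433, 0.87]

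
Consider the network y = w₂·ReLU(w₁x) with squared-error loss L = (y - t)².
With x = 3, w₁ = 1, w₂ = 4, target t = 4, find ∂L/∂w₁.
∂L/∂w₁ = 192

Forward pass:
z = w₁x = 1×3 = 3
h = ReLU(3) = 3
y = w₂h = 4×3 = 12

Backward pass:
∂L/∂y = 2(y - t) = 2(12 - 4) = 16
∂y/∂h = w₂ = 4
∂h/∂z = 1 (ReLU derivative)
∂z/∂w₁ = x = 3

∂L/∂w₁ = 16 × 4 × 1 × 3 = 192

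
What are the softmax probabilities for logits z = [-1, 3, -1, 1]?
p = [0.0156, 0.8533, 0.0156, 0.1155]

exp(z) = [0.3679, 20.09, 0.3679, 2.718]
Sum = 23.54
p = [0.0156, 0.8533, 0.0156, 0.1155]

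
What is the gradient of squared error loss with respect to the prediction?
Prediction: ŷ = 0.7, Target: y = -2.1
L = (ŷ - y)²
∂L/∂ŷ = 5.6

∂L/∂ŷ = 2(ŷ - y) = 2(0.7 - -2.1) = 2(2.8) = 5.6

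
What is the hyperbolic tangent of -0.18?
-0.1781

tanh(-0.18) = (e^(-0.18) - e^(0.18))/(e^(-0.18) + e^(0.18)) = -0.1781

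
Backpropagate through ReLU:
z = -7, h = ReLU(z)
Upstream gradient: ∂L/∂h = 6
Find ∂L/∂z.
∂L/∂z = 0

h = ReLU(-7) = 0
Since z < 0: ∂h/∂z = 0
∂L/∂z = ∂L/∂h · ∂h/∂z = 6 × 0 = 0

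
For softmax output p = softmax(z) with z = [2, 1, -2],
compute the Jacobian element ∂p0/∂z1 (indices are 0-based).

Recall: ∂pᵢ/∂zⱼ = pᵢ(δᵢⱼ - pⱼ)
∂p0/∂z1 = -0.1915

p = softmax(z) = [0.7214, 0.2654, 0.01321]
p0 = 0.7214, p1 = 0.2654

∂p0/∂z1 = -p0 × p1 = -0.7214 × 0.2654 = -0.1915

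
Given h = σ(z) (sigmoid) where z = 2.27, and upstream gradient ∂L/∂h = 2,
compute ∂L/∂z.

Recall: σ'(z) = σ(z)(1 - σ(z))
∂L/∂z = 0.1697

σ(2.27) = 0.9064
σ'(2.27) = σ(2.27)(1 - σ(2.27)) = 0.9064 × 0.09364 = 0.08487
∂L/∂z = ∂L/∂h · σ'(z) = 2 × 0.08487 = 0.1697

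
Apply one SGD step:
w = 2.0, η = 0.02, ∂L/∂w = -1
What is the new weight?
w_new = 2.02

w_new = w - η·∂L/∂w = 2.0 - 0.02×(-1) = 2.0 - (-0.02) = 2.02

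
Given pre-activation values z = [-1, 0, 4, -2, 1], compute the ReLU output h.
h = [0, 0, 4, 0, 1]

ReLU applied element-wise: max(0,-1)=0, max(0,0)=0, max(0,4)=4, max(0,-2)=0, max(0,1)=1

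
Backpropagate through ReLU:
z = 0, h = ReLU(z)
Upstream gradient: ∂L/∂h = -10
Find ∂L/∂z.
∂L/∂z = 0

h = ReLU(0) = 0
At z = 0: ∂h/∂z = 0 (by convention)
∂L/∂z = ∂L/∂h · ∂h/∂z = -10 × 0 = 0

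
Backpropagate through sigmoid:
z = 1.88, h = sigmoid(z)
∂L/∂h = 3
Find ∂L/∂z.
∂L/∂z = 0.3446

σ(1.88) = 0.8676
σ'(1.88) = σ(1.88)(1 - σ(1.88)) = 0.8676 × 0.1324 = 0.1149
∂L/∂z = ∂L/∂h · σ'(z) = 3 × 0.1149 = 0.3446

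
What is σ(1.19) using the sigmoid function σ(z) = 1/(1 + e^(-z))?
0.7667

sigmoid(1.19) = 1/(1 + e^(-1.19)) = 1/(1 + 0.3042) = 0.7667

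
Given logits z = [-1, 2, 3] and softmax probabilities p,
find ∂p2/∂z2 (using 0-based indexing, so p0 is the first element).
∂p2/∂z2 = 0.201

p = softmax(z) = [0.01321, 0.2654, 0.7214]
p2 = 0.7214

∂p2/∂z2 = p2(1 - p2) = 0.7214 × (1 - 0.7214) = 0.201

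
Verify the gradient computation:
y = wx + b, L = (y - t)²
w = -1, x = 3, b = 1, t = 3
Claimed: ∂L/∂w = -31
Incorrect

y = (-1)(3) + 1 = -2
∂L/∂y = 2(y - t) = 2(-2 - 3) = -10
∂y/∂w = x = 3
∂L/∂w = -10 × 3 = -30

Claimed value: -31
Incorrect: The correct gradient is -30.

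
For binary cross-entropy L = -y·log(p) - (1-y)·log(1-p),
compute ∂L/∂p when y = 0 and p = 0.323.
∂L/∂p = 1.477

∂L/∂p = -y/p + (1-y)/(1-p) = 0 + 1/0.677 = 1.477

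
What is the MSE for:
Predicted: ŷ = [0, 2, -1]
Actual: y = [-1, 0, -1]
MSE = 1.667

MSE = (1/3)((0--1)² + (2-0)² + (-1--1)²) = (1/3)(1 + 4 + 0) = 1.667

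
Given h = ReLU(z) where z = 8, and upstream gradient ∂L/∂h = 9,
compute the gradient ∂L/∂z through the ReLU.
∂L/∂z = 9

h = ReLU(8) = 8
Since z > 0: ∂h/∂z = 1
∂L/∂z = ∂L/∂h · ∂h/∂z = 9 × 1 = 9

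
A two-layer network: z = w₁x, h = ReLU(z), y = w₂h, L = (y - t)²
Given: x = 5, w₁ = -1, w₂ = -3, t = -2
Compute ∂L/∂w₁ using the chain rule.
∂L/∂w₁ = 0

Forward pass:
z = w₁x = -1×5 = -5
h = ReLU(-5) = 0
y = w₂h = -3×0 = 0

Backward pass:
∂L/∂y = 2(y - t) = 2(0 - -2) = 4
∂y/∂h = w₂ = -3
∂h/∂z = 0 (ReLU derivative)
∂z/∂w₁ = x = 5

∂L/∂w₁ = 4 × -3 × 0 × 5 = 0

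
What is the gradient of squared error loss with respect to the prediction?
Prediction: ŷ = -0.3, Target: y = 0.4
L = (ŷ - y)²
∂L/∂ŷ = -1.4

∂L/∂ŷ = 2(ŷ - y) = 2(-0.3 - 0.4) = 2(-0.7) = -1.4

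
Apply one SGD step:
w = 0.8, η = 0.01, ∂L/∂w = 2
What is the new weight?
w_new = 0.78

w_new = w - η·∂L/∂w = 0.8 - 0.01×(2) = 0.8 - (0.02) = 0.78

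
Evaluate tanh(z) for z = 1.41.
0.8875

tanh(1.41) = (e^(1.41) - e^(-1.41))/(e^(1.41) + e^(-1.41)) = 0.8875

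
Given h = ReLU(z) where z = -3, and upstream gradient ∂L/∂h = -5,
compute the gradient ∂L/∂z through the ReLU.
∂L/∂z = 0

h = ReLU(-3) = 0
Since z < 0: ∂h/∂z = 0
∂L/∂z = ∂L/∂h · ∂h/∂z = -5 × 0 = 0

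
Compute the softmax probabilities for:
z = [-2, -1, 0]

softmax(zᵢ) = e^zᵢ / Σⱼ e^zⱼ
p = [0.09, 0.2447, 0.6652]

exp(z) = [0.1353, 0.3679, 1]
Sum = 1.503
p = [0.09, 0.2447, 0.6652]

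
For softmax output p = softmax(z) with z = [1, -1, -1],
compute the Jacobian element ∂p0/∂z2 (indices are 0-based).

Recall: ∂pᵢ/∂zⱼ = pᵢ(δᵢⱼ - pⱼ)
∂p0/∂z2 = -0.08382

p = softmax(z) = [0.787, 0.1065, 0.1065]
p0 = 0.787, p2 = 0.1065

∂p0/∂z2 = -p0 × p2 = -0.787 × 0.1065 = -0.08382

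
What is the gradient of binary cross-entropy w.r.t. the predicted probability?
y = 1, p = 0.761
∂L/∂p = -1.314

∂L/∂p = -y/p + (1-y)/(1-p) = -1/0.761 + 0 = -1.314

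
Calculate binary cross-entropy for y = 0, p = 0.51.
L = 0.7133

L = -0·log(0.51) - 1·log(0.49) = -log(0.49) = 0.7133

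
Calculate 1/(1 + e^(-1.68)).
0.8429

sigmoid(1.68) = 1/(1 + e^(-1.68)) = 1/(1 + 0.1864) = 0.8429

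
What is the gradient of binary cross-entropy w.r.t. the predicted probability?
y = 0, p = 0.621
∂L/∂p = 2.639

∂L/∂p = -y/p + (1-y)/(1-p) = 0 + 1/0.379 = 2.639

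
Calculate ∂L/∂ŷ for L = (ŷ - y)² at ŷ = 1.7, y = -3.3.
∂L/∂ŷ = 10.0

∂L/∂ŷ = 2(ŷ - y) = 2(1.7 - -3.3) = 2(5.0) = 10.0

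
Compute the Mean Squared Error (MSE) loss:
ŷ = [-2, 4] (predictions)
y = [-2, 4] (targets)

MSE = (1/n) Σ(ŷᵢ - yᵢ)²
MSE = 0

MSE = (1/2)((-2--2)² + (4-4)²) = (1/2)(0 + 0) = 0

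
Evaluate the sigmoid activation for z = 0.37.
0.5915

sigmoid(0.37) = 1/(1 + e^(-0.37)) = 1/(1 + 0.6907) = 0.5915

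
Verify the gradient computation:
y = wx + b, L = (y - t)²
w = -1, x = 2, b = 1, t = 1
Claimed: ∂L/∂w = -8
Correct

y = (-1)(2) + 1 = -1
∂L/∂y = 2(y - t) = 2(-1 - 1) = -4
∂y/∂w = x = 2
∂L/∂w = -4 × 2 = -8

Claimed value: -8
Correct: The correct gradient is -8.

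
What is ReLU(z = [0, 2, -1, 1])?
h = [0, 2, 0, 1]

ReLU applied element-wise: max(0,0)=0, max(0,2)=2, max(0,-1)=0, max(0,1)=1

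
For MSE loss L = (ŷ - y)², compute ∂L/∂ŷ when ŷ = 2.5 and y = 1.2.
∂L/∂ŷ = 2.6

∂L/∂ŷ = 2(ŷ - y) = 2(2.5 - 1.2) = 2(1.3) = 2.6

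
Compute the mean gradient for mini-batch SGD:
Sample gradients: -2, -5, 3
Average gradient = -1.333

Average = (1/3)(-2 + -5 + 3) = -4/3 = -1.333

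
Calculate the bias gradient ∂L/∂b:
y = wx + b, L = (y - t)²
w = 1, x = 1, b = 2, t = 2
∂L/∂b = 2

y = wx + b = (1)(1) + 2 = 3
∂L/∂y = 2(y - t) = 2(3 - 2) = 2
∂y/∂b = 1
∂L/∂b = ∂L/∂y · ∂y/∂b = 2 × 1 = 2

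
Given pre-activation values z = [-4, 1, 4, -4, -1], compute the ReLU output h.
h = [0, 1, 4, 0, 0]

ReLU applied element-wise: max(0,-4)=0, max(0,1)=1, max(0,4)=4, max(0,-4)=0, max(0,-1)=0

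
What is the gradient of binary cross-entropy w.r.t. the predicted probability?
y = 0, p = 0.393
∂L/∂p = 1.647

∂L/∂p = -y/p + (1-y)/(1-p) = 0 + 1/0.607 = 1.647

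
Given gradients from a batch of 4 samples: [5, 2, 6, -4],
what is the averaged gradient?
Average gradient = 2.25

Average = (1/4)(5 + 2 + 6 + -4) = 9/4 = 2.25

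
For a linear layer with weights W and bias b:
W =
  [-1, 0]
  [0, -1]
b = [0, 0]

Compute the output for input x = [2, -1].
y = [-2, 1]

Wx = [-1×2 + 0×-1, 0×2 + -1×-1]
   = [-2, 1]
y = Wx + b = [-2 + 0, 1 + 0] = [-2, 1]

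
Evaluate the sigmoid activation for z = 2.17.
0.8975

sigmoid(2.17) = 1/(1 + e^(-2.17)) = 1/(1 + 0.1142) = 0.8975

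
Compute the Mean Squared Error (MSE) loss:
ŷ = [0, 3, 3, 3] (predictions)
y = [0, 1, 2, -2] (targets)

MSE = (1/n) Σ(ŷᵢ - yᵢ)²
MSE = 7.5

MSE = (1/4)((0-0)² + (3-1)² + (3-2)² + (3--2)²) = (1/4)(0 + 4 + 1 + 25) = 7.5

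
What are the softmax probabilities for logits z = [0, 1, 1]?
p = [0.1554, 0.4223, 0.4223]

exp(z) = [1, 2.718, 2.718]
Sum = 6.437
p = [0.1554, 0.4223, 0.4223]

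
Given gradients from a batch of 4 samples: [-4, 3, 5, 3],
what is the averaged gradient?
Average gradient = 1.75

Average = (1/4)(-4 + 3 + 5 + 3) = 7/4 = 1.75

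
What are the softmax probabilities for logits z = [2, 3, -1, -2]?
p = [0.2641, 0.7179, 0.0131, 0.0048]

exp(z) = [7.389, 20.09, 0.3679, 0.1353]
Sum = 27.98
p = [0.2641, 0.7179, 0.0131, 0.0048]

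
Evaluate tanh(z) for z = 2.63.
0.9897

tanh(2.63) = (e^(2.63) - e^(-2.63))/(e^(2.63) + e^(-2.63)) = 0.9897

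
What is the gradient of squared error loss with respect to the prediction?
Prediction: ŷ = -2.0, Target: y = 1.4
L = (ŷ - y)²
∂L/∂ŷ = -6.8

∂L/∂ŷ = 2(ŷ - y) = 2(-2.0 - 1.4) = 2(-3.4) = -6.8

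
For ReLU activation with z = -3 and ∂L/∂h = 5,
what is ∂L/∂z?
∂L/∂z = 0

h = ReLU(-3) = 0
Since z < 0: ∂h/∂z = 0
∂L/∂z = ∂L/∂h · ∂h/∂z = 5 × 0 = 0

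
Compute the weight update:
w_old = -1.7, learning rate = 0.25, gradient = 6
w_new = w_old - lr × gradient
w_new = -3.2

w_new = w - η·∂L/∂w = -1.7 - 0.25×(6) = -1.7 - (1.5) = -3.2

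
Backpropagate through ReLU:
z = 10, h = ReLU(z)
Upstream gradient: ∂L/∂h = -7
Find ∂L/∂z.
∂L/∂z = -7

h = ReLU(10) = 10
Since z > 0: ∂h/∂z = 1
∂L/∂z = ∂L/∂h · ∂h/∂z = -7 × 1 = -7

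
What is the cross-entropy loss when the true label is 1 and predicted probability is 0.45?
L = 0.7985

L = -1·log(0.45) - 0·log(0.55) = -log(0.45) = 0.7985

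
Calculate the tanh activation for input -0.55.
-0.5005

tanh(-0.55) = (e^(-0.55) - e^(0.55))/(e^(-0.55) + e^(0.55)) = -0.5005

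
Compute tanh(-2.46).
-0.9855

tanh(-2.46) = (e^(-2.46) - e^(2.46))/(e^(-2.46) + e^(2.46)) = -0.9855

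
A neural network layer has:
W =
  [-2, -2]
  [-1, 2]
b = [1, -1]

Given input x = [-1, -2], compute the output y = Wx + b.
y = [7, -4]

Wx = [-2×-1 + -2×-2, -1×-1 + 2×-2]
   = [6, -3]
y = Wx + b = [6 + 1, -3 + -1] = [7, -4]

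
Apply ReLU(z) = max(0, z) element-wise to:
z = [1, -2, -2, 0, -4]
h = [1, 0, 0, 0, 0]

ReLU applied element-wise: max(0,1)=1, max(0,-2)=0, max(0,-2)=0, max(0,0)=0, max(0,-4)=0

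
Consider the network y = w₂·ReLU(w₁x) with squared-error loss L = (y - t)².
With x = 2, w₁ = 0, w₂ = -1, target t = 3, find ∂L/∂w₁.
∂L/∂w₁ = 0

Forward pass:
z = w₁x = 0×2 = 0
h = ReLU(0) = 0
y = w₂h = -1×0 = 0

Backward pass:
∂L/∂y = 2(y - t) = 2(0 - 3) = -6
∂y/∂h = w₂ = -1
∂h/∂z = 0 (ReLU derivative)
∂z/∂w₁ = x = 2

∂L/∂w₁ = -6 × -1 × 0 × 2 = 0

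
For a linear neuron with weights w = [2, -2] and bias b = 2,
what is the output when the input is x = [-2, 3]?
y = -8

y = (2)(-2) + (-2)(3) + 2 = -8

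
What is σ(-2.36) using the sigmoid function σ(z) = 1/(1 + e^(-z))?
0.08627

sigmoid(-2.36) = 1/(1 + e^(2.36)) = 1/(1 + 10.59) = 0.08627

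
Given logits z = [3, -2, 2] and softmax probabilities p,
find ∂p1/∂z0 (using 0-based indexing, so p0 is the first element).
∂p1/∂z0 = -0.003566

p = softmax(z) = [0.7275, 0.004902, 0.2676]
p1 = 0.004902, p0 = 0.7275

∂p1/∂z0 = -p1 × p0 = -0.004902 × 0.7275 = -0.003566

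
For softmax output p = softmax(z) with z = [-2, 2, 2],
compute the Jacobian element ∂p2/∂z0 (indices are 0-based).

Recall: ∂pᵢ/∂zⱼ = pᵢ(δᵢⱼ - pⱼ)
∂p2/∂z0 = -0.004496

p = softmax(z) = [0.009075, 0.4955, 0.4955]
p2 = 0.4955, p0 = 0.009075

∂p2/∂z0 = -p2 × p0 = -0.4955 × 0.009075 = -0.004496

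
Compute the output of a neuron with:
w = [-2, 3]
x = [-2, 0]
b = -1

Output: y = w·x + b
y = 3

y = (-2)(-2) + (3)(0) + -1 = 3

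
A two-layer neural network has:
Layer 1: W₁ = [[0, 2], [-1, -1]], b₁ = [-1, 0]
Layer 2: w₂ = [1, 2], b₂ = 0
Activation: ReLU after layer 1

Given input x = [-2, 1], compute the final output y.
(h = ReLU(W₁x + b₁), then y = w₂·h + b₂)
y = 3

Layer 1 pre-activation: z₁ = [1, 1]
After ReLU: h = [1, 1]
Layer 2 output: y = 1×1 + 2×1 + 0 = 3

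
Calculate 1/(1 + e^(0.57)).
0.3612

sigmoid(-0.57) = 1/(1 + e^(0.57)) = 1/(1 + 1.768) = 0.3612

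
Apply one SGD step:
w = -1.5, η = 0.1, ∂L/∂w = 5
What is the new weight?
w_new = -2

w_new = w - η·∂L/∂w = -1.5 - 0.1×(5) = -1.5 - (0.5) = -2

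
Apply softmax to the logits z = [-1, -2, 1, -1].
p = [0.1025, 0.0377, 0.7573, 0.1025]

exp(z) = [0.3679, 0.1353, 2.718, 0.3679]
Sum = 3.589
p = [0.1025, 0.0377, 0.7573, 0.1025]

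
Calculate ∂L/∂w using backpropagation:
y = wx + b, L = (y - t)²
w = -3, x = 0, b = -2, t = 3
∂L/∂w = 0

y = wx + b = (-3)(0) + -2 = -2
∂L/∂y = 2(y - t) = 2(-2 - 3) = -10
∂y/∂w = x = 0
∂L/∂w = ∂L/∂y · ∂y/∂w = -10 × 0 = 0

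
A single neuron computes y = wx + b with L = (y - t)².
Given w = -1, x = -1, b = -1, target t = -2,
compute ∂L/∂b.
∂L/∂b = 4

y = wx + b = (-1)(-1) + -1 = 0
∂L/∂y = 2(y - t) = 2(0 - -2) = 4
∂y/∂b = 1
∂L/∂b = ∂L/∂y · ∂y/∂b = 4 × 1 = 4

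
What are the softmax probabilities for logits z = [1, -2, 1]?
p = [0.4879, 0.0243, 0.4879]

exp(z) = [2.718, 0.1353, 2.718]
Sum = 5.572
p = [0.4879, 0.0243, 0.4879]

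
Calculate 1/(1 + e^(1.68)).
0.1571

sigmoid(-1.68) = 1/(1 + e^(1.68)) = 1/(1 + 5.366) = 0.1571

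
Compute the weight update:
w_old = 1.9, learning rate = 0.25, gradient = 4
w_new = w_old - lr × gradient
w_new = 0.9

w_new = w - η·∂L/∂w = 1.9 - 0.25×(4) = 1.9 - (1) = 0.9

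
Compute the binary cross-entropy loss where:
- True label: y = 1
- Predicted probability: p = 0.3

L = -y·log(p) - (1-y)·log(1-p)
L = 1.204

L = -1·log(0.3) - 0·log(0.7) = -log(0.3) = 1.204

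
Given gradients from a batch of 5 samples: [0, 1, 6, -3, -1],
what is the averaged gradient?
Average gradient = 0.6

Average = (1/5)(0 + 1 + 6 + -3 + -1) = 3/5 = 0.6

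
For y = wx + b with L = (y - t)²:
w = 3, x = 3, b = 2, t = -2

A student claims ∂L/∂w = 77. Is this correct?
Incorrect

y = (3)(3) + 2 = 11
∂L/∂y = 2(y - t) = 2(11 - -2) = 26
∂y/∂w = x = 3
∂L/∂w = 26 × 3 = 78

Claimed value: 77
Incorrect: The correct gradient is 78.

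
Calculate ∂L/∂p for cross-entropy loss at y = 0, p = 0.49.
∂L/∂p = 1.961

∂L/∂p = -y/p + (1-y)/(1-p) = 0 + 1/0.51 = 1.961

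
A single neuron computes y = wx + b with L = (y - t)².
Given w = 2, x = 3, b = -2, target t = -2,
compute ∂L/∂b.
∂L/∂b = 12

y = wx + b = (2)(3) + -2 = 4
∂L/∂y = 2(y - t) = 2(4 - -2) = 12
∂y/∂b = 1
∂L/∂b = ∂L/∂y · ∂y/∂b = 12 × 1 = 12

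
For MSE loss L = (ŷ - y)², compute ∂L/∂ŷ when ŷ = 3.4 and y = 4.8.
∂L/∂ŷ = -2.8

∂L/∂ŷ = 2(ŷ - y) = 2(3.4 - 4.8) = 2(-1.4) = -2.8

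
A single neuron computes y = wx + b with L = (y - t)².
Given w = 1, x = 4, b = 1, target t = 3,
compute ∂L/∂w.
∂L/∂w = 16

y = wx + b = (1)(4) + 1 = 5
∂L/∂y = 2(y - t) = 2(5 - 3) = 4
∂y/∂w = x = 4
∂L/∂w = ∂L/∂y · ∂y/∂w = 4 × 4 = 16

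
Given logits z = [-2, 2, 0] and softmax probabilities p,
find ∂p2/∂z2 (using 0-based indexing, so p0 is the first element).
∂p2/∂z2 = 0.1035

p = softmax(z) = [0.01588, 0.8668, 0.1173]
p2 = 0.1173

∂p2/∂z2 = p2(1 - p2) = 0.1173 × (1 - 0.1173) = 0.1035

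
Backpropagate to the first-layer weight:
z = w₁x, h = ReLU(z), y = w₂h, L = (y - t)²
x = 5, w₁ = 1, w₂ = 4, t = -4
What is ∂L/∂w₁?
∂L/∂w₁ = 960

Forward pass:
z = w₁x = 1×5 = 5
h = ReLU(5) = 5
y = w₂h = 4×5 = 20

Backward pass:
∂L/∂y = 2(y - t) = 2(20 - -4) = 48
∂y/∂h = w₂ = 4
∂h/∂z = 1 (ReLU derivative)
∂z/∂w₁ = x = 5

∂L/∂w₁ = 48 × 4 × 1 × 5 = 960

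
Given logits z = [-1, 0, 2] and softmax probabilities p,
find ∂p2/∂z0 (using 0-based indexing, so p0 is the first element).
∂p2/∂z0 = -0.03545

p = softmax(z) = [0.04201, 0.1142, 0.8438]
p2 = 0.8438, p0 = 0.04201

∂p2/∂z0 = -p2 × p0 = -0.8438 × 0.04201 = -0.03545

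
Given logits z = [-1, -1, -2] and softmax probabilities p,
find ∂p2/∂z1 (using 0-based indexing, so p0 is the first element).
∂p2/∂z1 = -0.06561

p = softmax(z) = [0.4223, 0.4223, 0.1554]
p2 = 0.1554, p1 = 0.4223

∂p2/∂z1 = -p2 × p1 = -0.1554 × 0.4223 = -0.06561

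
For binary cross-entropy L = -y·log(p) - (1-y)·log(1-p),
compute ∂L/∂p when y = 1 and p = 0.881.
∂L/∂p = -1.135

∂L/∂p = -y/p + (1-y)/(1-p) = -1/0.881 + 0 = -1.135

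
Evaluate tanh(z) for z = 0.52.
0.4777

tanh(0.52) = (e^(0.52) - e^(-0.52))/(e^(0.52) + e^(-0.52)) = 0.4777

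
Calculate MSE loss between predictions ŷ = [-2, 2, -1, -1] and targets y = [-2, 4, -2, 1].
MSE = 2.25

MSE = (1/4)((-2--2)² + (2-4)² + (-1--2)² + (-1-1)²) = (1/4)(0 + 4 + 1 + 4) = 2.25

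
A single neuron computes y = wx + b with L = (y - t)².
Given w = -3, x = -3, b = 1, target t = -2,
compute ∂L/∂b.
∂L/∂b = 24

y = wx + b = (-3)(-3) + 1 = 10
∂L/∂y = 2(y - t) = 2(10 - -2) = 24
∂y/∂b = 1
∂L/∂b = ∂L/∂y · ∂y/∂b = 24 × 1 = 24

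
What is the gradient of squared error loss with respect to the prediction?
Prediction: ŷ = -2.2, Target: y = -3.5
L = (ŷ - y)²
∂L/∂ŷ = 2.6

∂L/∂ŷ = 2(ŷ - y) = 2(-2.2 - -3.5) = 2(1.3) = 2.6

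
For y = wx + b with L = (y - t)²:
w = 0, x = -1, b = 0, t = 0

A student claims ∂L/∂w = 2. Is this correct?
Incorrect

y = (0)(-1) + 0 = 0
∂L/∂y = 2(y - t) = 2(0 - 0) = 0
∂y/∂w = x = -1
∂L/∂w = 0 × -1 = 0

Claimed value: 2
Incorrect: The correct gradient is 0.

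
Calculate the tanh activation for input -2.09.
-0.9699

tanh(-2.09) = (e^(-2.09) - e^(2.09))/(e^(-2.09) + e^(2.09)) = -0.9699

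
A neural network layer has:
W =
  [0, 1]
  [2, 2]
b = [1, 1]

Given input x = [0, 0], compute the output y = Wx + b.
y = [1, 1]

Wx = [0×0 + 1×0, 2×0 + 2×0]
   = [0, 0]
y = Wx + b = [0 + 1, 0 + 1] = [1, 1]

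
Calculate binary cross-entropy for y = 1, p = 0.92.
L = 0.08338

L = -1·log(0.92) - 0·log(0.08) = -log(0.92) = 0.08338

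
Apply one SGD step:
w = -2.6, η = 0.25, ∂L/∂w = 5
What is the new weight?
w_new = -3.85

w_new = w - η·∂L/∂w = -2.6 - 0.25×(5) = -2.6 - (1.25) = -3.85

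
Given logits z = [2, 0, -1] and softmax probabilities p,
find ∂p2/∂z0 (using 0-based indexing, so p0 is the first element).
∂p2/∂z0 = -0.03545

p = softmax(z) = [0.8438, 0.1142, 0.04201]
p2 = 0.04201, p0 = 0.8438

∂p2/∂z0 = -p2 × p0 = -0.04201 × 0.8438 = -0.03545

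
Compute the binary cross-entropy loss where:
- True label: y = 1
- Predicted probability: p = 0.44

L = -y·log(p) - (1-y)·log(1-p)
L = 0.821

L = -1·log(0.44) - 0·log(0.56) = -log(0.44) = 0.821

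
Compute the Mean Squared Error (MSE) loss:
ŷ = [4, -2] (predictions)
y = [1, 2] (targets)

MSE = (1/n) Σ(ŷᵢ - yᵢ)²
MSE = 12.5

MSE = (1/2)((4-1)² + (-2-2)²) = (1/2)(9 + 16) = 12.5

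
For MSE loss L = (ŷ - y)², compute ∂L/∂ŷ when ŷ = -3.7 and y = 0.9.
∂L/∂ŷ = -9.2

∂L/∂ŷ = 2(ŷ - y) = 2(-3.7 - 0.9) = 2(-4.6) = -9.2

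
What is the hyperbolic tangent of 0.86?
0.6963

tanh(0.86) = (e^(0.86) - e^(-0.86))/(e^(0.86) + e^(-0.86)) = 0.6963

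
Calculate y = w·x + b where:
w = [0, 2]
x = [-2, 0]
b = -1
y = -1

y = (0)(-2) + (2)(0) + -1 = -1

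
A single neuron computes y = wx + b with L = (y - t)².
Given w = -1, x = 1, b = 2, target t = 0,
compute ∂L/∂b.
∂L/∂b = 2

y = wx + b = (-1)(1) + 2 = 1
∂L/∂y = 2(y - t) = 2(1 - 0) = 2
∂y/∂b = 1
∂L/∂b = ∂L/∂y · ∂y/∂b = 2 × 1 = 2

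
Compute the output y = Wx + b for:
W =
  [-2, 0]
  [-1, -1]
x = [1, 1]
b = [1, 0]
y = [-1, -2]

Wx = [-2×1 + 0×1, -1×1 + -1×1]
   = [-2, -2]
y = Wx + b = [-2 + 1, -2 + 0] = [-1, -2]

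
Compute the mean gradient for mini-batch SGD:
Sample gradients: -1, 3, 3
Average gradient = 1.667

Average = (1/3)(-1 + 3 + 3) = 5/3 = 1.667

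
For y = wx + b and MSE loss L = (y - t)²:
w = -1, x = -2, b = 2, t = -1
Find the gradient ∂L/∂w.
∂L/∂w = -20

y = wx + b = (-1)(-2) + 2 = 4
∂L/∂y = 2(y - t) = 2(4 - -1) = 10
∂y/∂w = x = -2
∂L/∂w = ∂L/∂y · ∂y/∂w = 10 × -2 = -20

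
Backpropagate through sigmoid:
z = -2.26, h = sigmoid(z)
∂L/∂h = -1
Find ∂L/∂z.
∂L/∂z = -0.08556

σ(-2.26) = 0.09449
σ'(-2.26) = σ(-2.26)(1 - σ(-2.26)) = 0.09449 × 0.9055 = 0.08556
∂L/∂z = ∂L/∂h · σ'(z) = -1 × 0.08556 = -0.08556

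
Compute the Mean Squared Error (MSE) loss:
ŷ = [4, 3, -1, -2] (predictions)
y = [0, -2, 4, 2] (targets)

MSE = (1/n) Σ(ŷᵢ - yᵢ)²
MSE = 20.5

MSE = (1/4)((4-0)² + (3--2)² + (-1-4)² + (-2-2)²) = (1/4)(16 + 25 + 25 + 16) = 20.5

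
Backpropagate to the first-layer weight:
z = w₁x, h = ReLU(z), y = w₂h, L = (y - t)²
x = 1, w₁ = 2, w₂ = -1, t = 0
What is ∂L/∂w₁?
∂L/∂w₁ = 4

Forward pass:
z = w₁x = 2×1 = 2
h = ReLU(2) = 2
y = w₂h = -1×2 = -2

Backward pass:
∂L/∂y = 2(y - t) = 2(-2 - 0) = -4
∂y/∂h = w₂ = -1
∂h/∂z = 1 (ReLU derivative)
∂z/∂w₁ = x = 1

∂L/∂w₁ = -4 × -1 × 1 × 1 = 4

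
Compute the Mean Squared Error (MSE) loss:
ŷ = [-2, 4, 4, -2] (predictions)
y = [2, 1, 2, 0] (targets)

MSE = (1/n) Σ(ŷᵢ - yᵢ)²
MSE = 8.25

MSE = (1/4)((-2-2)² + (4-1)² + (4-2)² + (-2-0)²) = (1/4)(16 + 9 + 4 + 4) = 8.25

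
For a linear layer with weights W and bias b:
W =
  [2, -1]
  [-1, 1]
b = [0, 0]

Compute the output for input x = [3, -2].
y = [8, -5]

Wx = [2×3 + -1×-2, -1×3 + 1×-2]
   = [8, -5]
y = Wx + b = [8 + 0, -5 + 0] = [8, -5]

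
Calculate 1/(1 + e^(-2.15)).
0.8957

sigmoid(2.15) = 1/(1 + e^(-2.15)) = 1/(1 + 0.1165) = 0.8957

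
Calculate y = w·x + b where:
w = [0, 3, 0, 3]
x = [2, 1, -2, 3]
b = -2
y = 10

y = (0)(2) + (3)(1) + (0)(-2) + (3)(3) + -2 = 10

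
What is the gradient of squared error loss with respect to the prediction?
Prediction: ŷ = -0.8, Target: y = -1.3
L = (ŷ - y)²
∂L/∂ŷ = 1.0

∂L/∂ŷ = 2(ŷ - y) = 2(-0.8 - -1.3) = 2(0.5) = 1.0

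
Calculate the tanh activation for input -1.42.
-0.8896

tanh(-1.42) = (e^(-1.42) - e^(1.42))/(e^(-1.42) + e^(1.42)) = -0.8896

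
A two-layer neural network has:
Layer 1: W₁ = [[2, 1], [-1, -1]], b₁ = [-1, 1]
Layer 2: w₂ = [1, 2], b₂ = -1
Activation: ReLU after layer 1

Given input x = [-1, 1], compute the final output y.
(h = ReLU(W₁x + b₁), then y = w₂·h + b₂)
y = 1

Layer 1 pre-activation: z₁ = [-2, 1]
After ReLU: h = [0, 1]
Layer 2 output: y = 1×0 + 2×1 + -1 = 1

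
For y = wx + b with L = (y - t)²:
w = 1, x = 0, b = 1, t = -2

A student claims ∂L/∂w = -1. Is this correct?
Incorrect

y = (1)(0) + 1 = 1
∂L/∂y = 2(y - t) = 2(1 - -2) = 6
∂y/∂w = x = 0
∂L/∂w = 6 × 0 = 0

Claimed value: -1
Incorrect: The correct gradient is 0.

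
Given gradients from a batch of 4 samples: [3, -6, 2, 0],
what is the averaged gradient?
Average gradient = -0.25

Average = (1/4)(3 + -6 + 2 + 0) = -1/4 = -0.25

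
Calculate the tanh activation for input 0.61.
0.5441

tanh(0.61) = (e^(0.61) - e^(-0.61))/(e^(0.61) + e^(-0.61)) = 0.5441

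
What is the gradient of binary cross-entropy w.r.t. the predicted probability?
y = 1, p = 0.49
∂L/∂p = -2.041

∂L/∂p = -y/p + (1-y)/(1-p) = -1/0.49 + 0 = -2.041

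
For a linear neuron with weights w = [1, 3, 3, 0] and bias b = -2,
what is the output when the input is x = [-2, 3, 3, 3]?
y = 14

y = (1)(-2) + (3)(3) + (3)(3) + (0)(3) + -2 = 14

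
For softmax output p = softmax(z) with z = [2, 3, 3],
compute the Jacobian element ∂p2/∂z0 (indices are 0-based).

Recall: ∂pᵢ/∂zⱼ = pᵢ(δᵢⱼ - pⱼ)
∂p2/∂z0 = -0.06561

p = softmax(z) = [0.1554, 0.4223, 0.4223]
p2 = 0.4223, p0 = 0.1554

∂p2/∂z0 = -p2 × p0 = -0.4223 × 0.1554 = -0.06561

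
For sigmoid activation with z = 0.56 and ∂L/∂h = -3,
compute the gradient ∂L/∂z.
∂L/∂z = -0.6941

σ(0.56) = 0.6365
σ'(0.56) = σ(0.56)(1 - σ(0.56)) = 0.6365 × 0.3635 = 0.2314
∂L/∂z = ∂L/∂h · σ'(z) = -3 × 0.2314 = -0.6941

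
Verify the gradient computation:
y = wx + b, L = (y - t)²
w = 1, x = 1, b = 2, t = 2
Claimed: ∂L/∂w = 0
Incorrect

y = (1)(1) + 2 = 3
∂L/∂y = 2(y - t) = 2(3 - 2) = 2
∂y/∂w = x = 1
∂L/∂w = 2 × 1 = 2

Claimed value: 0
Incorrect: The correct gradient is 2.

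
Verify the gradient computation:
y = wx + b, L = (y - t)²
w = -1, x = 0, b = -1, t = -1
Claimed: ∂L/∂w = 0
Correct

y = (-1)(0) + -1 = -1
∂L/∂y = 2(y - t) = 2(-1 - -1) = 0
∂y/∂w = x = 0
∂L/∂w = 0 × 0 = 0

Claimed value: 0
Correct: The correct gradient is 0.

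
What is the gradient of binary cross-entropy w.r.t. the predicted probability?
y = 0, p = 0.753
∂L/∂p = 4.049

∂L/∂p = -y/p + (1-y)/(1-p) = 0 + 1/0.247 = 4.049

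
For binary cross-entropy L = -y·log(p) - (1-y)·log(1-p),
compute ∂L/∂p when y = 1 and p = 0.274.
∂L/∂p = -3.65

∂L/∂p = -y/p + (1-y)/(1-p) = -1/0.274 + 0 = -3.65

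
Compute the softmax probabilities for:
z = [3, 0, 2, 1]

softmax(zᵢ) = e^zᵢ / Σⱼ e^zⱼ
p = [0.6439, 0.0321, 0.2369, 0.0871]

exp(z) = [20.09, 1, 7.389, 2.718]
Sum = 31.19
p = [0.6439, 0.0321, 0.2369, 0.0871]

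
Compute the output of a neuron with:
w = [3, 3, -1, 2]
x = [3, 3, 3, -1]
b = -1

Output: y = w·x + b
y = 12

y = (3)(3) + (3)(3) + (-1)(3) + (2)(-1) + -1 = 12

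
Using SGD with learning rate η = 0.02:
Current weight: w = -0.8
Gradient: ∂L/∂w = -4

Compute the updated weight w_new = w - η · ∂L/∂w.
w_new = -0.72

w_new = w - η·∂L/∂w = -0.8 - 0.02×(-4) = -0.8 - (-0.08) = -0.72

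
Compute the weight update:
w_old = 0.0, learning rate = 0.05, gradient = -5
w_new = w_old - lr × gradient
w_new = 0.25

w_new = w - η·∂L/∂w = 0.0 - 0.05×(-5) = 0.0 - (-0.25) = 0.25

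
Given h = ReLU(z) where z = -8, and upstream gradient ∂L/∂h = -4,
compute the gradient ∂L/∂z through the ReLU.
∂L/∂z = 0

h = ReLU(-8) = 0
Since z < 0: ∂h/∂z = 0
∂L/∂z = ∂L/∂h · ∂h/∂z = -4 × 0 = 0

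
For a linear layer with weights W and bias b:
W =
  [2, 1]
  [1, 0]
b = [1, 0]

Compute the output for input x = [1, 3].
y = [6, 1]

Wx = [2×1 + 1×3, 1×1 + 0×3]
   = [5, 1]
y = Wx + b = [5 + 1, 1 + 0] = [6, 1]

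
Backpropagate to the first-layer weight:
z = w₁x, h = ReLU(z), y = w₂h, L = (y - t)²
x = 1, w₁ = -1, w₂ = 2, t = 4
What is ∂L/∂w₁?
∂L/∂w₁ = 0

Forward pass:
z = w₁x = -1×1 = -1
h = ReLU(-1) = 0
y = w₂h = 2×0 = 0

Backward pass:
∂L/∂y = 2(y - t) = 2(0 - 4) = -8
∂y/∂h = w₂ = 2
∂h/∂z = 0 (ReLU derivative)
∂z/∂w₁ = x = 1

∂L/∂w₁ = -8 × 2 × 0 × 1 = 0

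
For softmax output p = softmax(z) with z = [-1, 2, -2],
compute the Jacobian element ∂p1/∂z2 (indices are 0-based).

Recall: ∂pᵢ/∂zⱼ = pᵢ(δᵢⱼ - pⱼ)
∂p1/∂z2 = -0.01605

p = softmax(z) = [0.04661, 0.9362, 0.01715]
p1 = 0.9362, p2 = 0.01715

∂p1/∂z2 = -p1 × p2 = -0.9362 × 0.01715 = -0.01605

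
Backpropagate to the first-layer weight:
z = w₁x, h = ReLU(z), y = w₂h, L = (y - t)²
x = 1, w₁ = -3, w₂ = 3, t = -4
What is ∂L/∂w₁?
∂L/∂w₁ = 0

Forward pass:
z = w₁x = -3×1 = -3
h = ReLU(-3) = 0
y = w₂h = 3×0 = 0

Backward pass:
∂L/∂y = 2(y - t) = 2(0 - -4) = 8
∂y/∂h = w₂ = 3
∂h/∂z = 0 (ReLU derivative)
∂z/∂w₁ = x = 1

∂L/∂w₁ = 8 × 3 × 0 × 1 = 0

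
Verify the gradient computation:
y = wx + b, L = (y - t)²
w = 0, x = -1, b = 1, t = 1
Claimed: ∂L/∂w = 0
Correct

y = (0)(-1) + 1 = 1
∂L/∂y = 2(y - t) = 2(1 - 1) = 0
∂y/∂w = x = -1
∂L/∂w = 0 × -1 = 0

Claimed value: 0
Correct: The correct gradient is 0.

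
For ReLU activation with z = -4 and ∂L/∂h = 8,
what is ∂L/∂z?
∂L/∂z = 0

h = ReLU(-4) = 0
Since z < 0: ∂h/∂z = 0
∂L/∂z = ∂L/∂h · ∂h/∂z = 8 × 0 = 0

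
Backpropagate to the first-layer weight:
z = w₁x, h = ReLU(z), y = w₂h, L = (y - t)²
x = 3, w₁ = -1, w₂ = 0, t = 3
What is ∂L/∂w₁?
∂L/∂w₁ = 0

Forward pass:
z = w₁x = -1×3 = -3
h = ReLU(-3) = 0
y = w₂h = 0×0 = 0

Backward pass:
∂L/∂y = 2(y - t) = 2(0 - 3) = -6
∂y/∂h = w₂ = 0
∂h/∂z = 0 (ReLU derivative)
∂z/∂w₁ = x = 3

∂L/∂w₁ = -6 × 0 × 0 × 3 = 0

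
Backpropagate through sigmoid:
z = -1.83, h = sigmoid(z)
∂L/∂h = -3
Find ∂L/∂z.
∂L/∂z = -0.3574

σ(-1.83) = 0.1382
σ'(-1.83) = σ(-1.83)(1 - σ(-1.83)) = 0.1382 × 0.8618 = 0.1191
∂L/∂z = ∂L/∂h · σ'(z) = -3 × 0.1191 = -0.3574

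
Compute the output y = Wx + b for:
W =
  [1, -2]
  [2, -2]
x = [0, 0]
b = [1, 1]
y = [1, 1]

Wx = [1×0 + -2×0, 2×0 + -2×0]
   = [0, 0]
y = Wx + b = [0 + 1, 0 + 1] = [1, 1]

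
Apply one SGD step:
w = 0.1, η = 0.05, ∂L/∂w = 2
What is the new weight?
w_new = 0

w_new = w - η·∂L/∂w = 0.1 - 0.05×(2) = 0.1 - (0.1) = 0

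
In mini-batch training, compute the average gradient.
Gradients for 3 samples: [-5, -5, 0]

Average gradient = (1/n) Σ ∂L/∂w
Average gradient = -3.333

Average = (1/3)(-5 + -5 + 0) = -10/3 = -3.333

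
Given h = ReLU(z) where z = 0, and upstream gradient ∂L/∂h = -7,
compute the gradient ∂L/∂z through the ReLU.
∂L/∂z = 0

h = ReLU(0) = 0
At z = 0: ∂h/∂z = 0 (by convention)
∂L/∂z = ∂L/∂h · ∂h/∂z = -7 × 0 = 0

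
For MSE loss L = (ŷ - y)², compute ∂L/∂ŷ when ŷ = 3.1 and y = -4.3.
∂L/∂ŷ = 14.8

∂L/∂ŷ = 2(ŷ - y) = 2(3.1 - -4.3) = 2(7.4) = 14.8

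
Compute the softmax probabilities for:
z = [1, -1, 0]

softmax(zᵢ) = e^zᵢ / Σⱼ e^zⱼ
p = [0.6652, 0.09, 0.2447]

exp(z) = [2.718, 0.3679, 1]
Sum = 4.086
p = [0.6652, 0.09, 0.2447]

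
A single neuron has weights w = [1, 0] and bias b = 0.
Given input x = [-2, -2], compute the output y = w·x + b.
y = -2

y = (1)(-2) + (0)(-2) + 0 = -2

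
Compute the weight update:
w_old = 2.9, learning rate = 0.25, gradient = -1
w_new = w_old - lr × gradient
w_new = 3.15

w_new = w - η·∂L/∂w = 2.9 - 0.25×(-1) = 2.9 - (-0.25) = 3.15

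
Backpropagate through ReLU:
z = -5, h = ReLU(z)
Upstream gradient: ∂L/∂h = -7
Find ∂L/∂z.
∂L/∂z = 0

h = ReLU(-5) = 0
Since z < 0: ∂h/∂z = 0
∂L/∂z = ∂L/∂h · ∂h/∂z = -7 × 0 = 0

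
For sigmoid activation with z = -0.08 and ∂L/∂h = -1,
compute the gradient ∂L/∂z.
∂L/∂z = -0.2496

σ(-0.08) = 0.48
σ'(-0.08) = σ(-0.08)(1 - σ(-0.08)) = 0.48 × 0.52 = 0.2496
∂L/∂z = ∂L/∂h · σ'(z) = -1 × 0.2496 = -0.2496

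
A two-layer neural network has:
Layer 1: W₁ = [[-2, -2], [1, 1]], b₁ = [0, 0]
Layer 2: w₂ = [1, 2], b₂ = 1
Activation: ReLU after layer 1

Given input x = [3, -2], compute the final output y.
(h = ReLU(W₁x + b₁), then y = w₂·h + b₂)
y = 3

Layer 1 pre-activation: z₁ = [-2, 1]
After ReLU: h = [0, 1]
Layer 2 output: y = 1×0 + 2×1 + 1 = 3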